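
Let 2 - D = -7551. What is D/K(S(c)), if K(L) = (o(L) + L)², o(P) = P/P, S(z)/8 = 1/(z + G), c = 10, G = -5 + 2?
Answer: 370097/225 ≈ 1644.9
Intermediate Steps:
G = -3
S(z) = 8/(-3 + z) (S(z) = 8/(z - 3) = 8/(-3 + z))
D = 7553 (D = 2 - 1*(-7551) = 2 + 7551 = 7553)
o(P) = 1
K(L) = (1 + L)²
D/K(S(c)) = 7553/((1 + 8/(-3 + 10))²) = 7553/((1 + 8/7)²) = 7553/((15/7)²) = 7553/(225/49) = 7553*(49/225) = 370097/225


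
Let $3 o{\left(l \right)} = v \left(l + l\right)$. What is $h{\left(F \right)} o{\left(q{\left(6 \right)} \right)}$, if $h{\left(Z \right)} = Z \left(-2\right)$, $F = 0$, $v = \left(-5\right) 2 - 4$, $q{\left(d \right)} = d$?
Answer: $0$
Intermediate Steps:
$v = -14$ ($v = -10 - 4 = -14$)
$o{\left(l \right)} = - \frac{28 l}{3}$ ($o{\left(l \right)} = \frac{\left(-14\right) \left(l + l\right)}{3} = \frac{\left(-14\right) 2 l}{3} = \frac{\left(-28\right) l}{3} = - \frac{28 l}{3}$)
$h{\left(Z \right)} = - 2 Z$
$h{\left(F \right)} o{\left(q{\left(6 \right)} \right)} = \left(-2\right) 0 \left(\left(- \frac{28}{3}\right) 6\right) = 0 \left(-56\right) = 0$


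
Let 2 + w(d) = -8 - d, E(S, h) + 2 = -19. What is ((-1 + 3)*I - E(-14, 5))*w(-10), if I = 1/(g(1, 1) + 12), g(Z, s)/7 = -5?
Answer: 0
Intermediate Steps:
g(Z, s) = -35 (g(Z, s) = 7*(-5) = -35)
E(S, h) = -21 (E(S, h) = -2 - 19 = -21)
I = -1/23 (I = 1/(-35 + 12) = 1/(-23) = -1/23 ≈ -0.043478)
w(d) = -10 - d (w(d) = -2 + (-8 - d) = -10 - d)
((-1 + 3)*I - E(-14, 5))*w(-10) = ((-1 + 3)*(-1/23) - 1*(-21))*(-10 - 1*(-10)) = (2*(-1/23) + 21)*(-10 + 10) = (-2/23 + 21)*0 = (481/23)*0 = 0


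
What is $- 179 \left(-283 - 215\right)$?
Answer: $89142$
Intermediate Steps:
$- 179 \left(-283 - 215\right) = \left(-179\right) \left(-498\right) = 89142$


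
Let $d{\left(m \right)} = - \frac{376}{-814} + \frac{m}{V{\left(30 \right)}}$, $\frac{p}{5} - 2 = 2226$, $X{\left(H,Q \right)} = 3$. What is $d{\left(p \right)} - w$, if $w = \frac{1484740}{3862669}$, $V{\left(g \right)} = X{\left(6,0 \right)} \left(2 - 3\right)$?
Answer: $- \frac{17512898314844}{4716318849} \approx -3713.3$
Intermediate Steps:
$p = 11140$ ($p = 10 + 5 \cdot 2226 = 10 + 11130 = 11140$)
$V{\left(g \right)} = -3$ ($V{\left(g \right)} = 3 \left(2 - 3\right) = 3 \left(-1\right) = -3$)
$d{\left(m \right)} = \frac{188}{407} - \frac{m}{3}$ ($d{\left(m \right)} = - \frac{376}{-814} + \frac{m}{-3} = \left(-376\right) \left(- \frac{1}{814}\right) + m \left(- \frac{1}{3}\right) = \frac{188}{407} - \frac{m}{3}$)
$w = \frac{1484740}{3862669}$ ($w = 1484740 \cdot \frac{1}{3862669} = \frac{1484740}{3862669} \approx 0.38438$)
$d{\left(p \right)} - w = \left(\frac{188}{407} - \frac{11140}{3}\right) - \frac{1484740}{3862669} = - \frac{4533416}{1221} - \frac{1484740}{3862669} = - \frac{17512898314844}{4716318849}$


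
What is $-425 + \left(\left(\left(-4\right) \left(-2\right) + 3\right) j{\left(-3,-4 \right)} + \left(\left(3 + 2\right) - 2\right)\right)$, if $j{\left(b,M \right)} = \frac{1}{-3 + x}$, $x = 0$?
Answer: $- \frac{1277}{3} \approx -425.67$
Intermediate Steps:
$j{\left(b,M \right)} = - \frac{1}{3}$ ($j{\left(b,M \right)} = \frac{1}{-3 + 0} = \frac{1}{-3} = - \frac{1}{3}$)
$-425 + \left(\left(\left(-4\right) \left(-2\right) + 3\right) j{\left(-3,-4 \right)} + \left(\left(3 + 2\right) - 2\right)\right) = -425 + \left(\left(\left(-4\right) \left(-2\right) + 3\right) \left(- \frac{1}{3}\right) + \left(\left(3 + 2\right) - 2\right)\right) = -425 + \left(\left(8 + 3\right) \left(- \frac{1}{3}\right) + \left(5 - 2\right)\right) = -425 + \left(11 \left(- \frac{1}{3}\right) + 3\right) = -425 + \left(- \frac{11}{3} + 3\right) = -425 - \frac{2}{3} = - \frac{1277}{3}$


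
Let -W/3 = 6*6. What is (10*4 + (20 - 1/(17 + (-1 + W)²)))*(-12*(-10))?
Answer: 14277580/1983 ≈ 7200.0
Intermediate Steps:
W = -108 (W = -18*6 = -3*36 = -108)
(10*4 + (20 - 1/(17 + (-1 + W)²)))*(-12*(-10)) = (10*4 + (20 - 1/(17 + (-1 - 108)²)))*(-12*(-10)) = (40 + (20 - 1/(17 + (-109)²)))*120 = (40 + (20 - 1/(17 + 11881)))*120 = (40 + (20 - 1/11898))*120 = (40 + 237959/11898)*120 = (713879/11898)*120 = 14277580/1983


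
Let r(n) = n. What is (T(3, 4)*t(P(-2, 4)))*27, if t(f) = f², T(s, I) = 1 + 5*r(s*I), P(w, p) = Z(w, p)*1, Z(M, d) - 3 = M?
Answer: 1647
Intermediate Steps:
Z(M, d) = 3 + M
P(w, p) = 3 + w (P(w, p) = (3 + w)*1 = 3 + w)
T(s, I) = 1 + 5*I*s (T(s, I) = 1 + 5*(s*I) = 1 + 5*(I*s) = 1 + 5*I*s)
(T(3, 4)*t(P(-2, 4)))*27 = ((1 + 5*4*3)*(3 - 2)²)*27 = ((1 + 60)*1²)*27 = (61*1)*27 = 61*27 = 1647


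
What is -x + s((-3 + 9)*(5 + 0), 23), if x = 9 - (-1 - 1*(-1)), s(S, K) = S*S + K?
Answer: 914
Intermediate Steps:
s(S, K) = K + S**2 (s(S, K) = S**2 + K = K + S**2)
x = 9 (x = 9 - (-1 + 1) = 9 - 1*0 = 9 + 0 = 9)
-x + s((-3 + 9)*(5 + 0), 23) = -1*9 + (23 + ((-3 + 9)*(5 + 0))**2) = -9 + (23 + (6*5)**2) = -9 + (23 + 30**2) = -9 + (23 + 900) = -9 + 923 = 914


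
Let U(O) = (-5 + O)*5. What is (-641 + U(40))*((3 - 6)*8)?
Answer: 11184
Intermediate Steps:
U(O) = -25 + 5*O
(-641 + U(40))*((3 - 6)*8) = (-641 + (-25 + 5*40))*((3 - 6)*8) = (-641 + (-25 + 200))*(-3*8) = (-641 + 175)*(-24) = -466*(-24) = 11184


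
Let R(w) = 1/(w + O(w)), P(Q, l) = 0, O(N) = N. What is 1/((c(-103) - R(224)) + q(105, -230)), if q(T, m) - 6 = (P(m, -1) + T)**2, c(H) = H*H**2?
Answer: -448/484599809 ≈ -9.2447e-7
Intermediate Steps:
R(w) = 1/(2*w) (R(w) = 1/(w + w) = 1/(2*w))
c(H) = H**3
q(T, m) = 6 + T**2 (q(T, m) = 6 + (0 + T)**2 = 6 + T**2)
1/((c(-103) - R(224)) + q(105, -230)) = 1/(((-103)**3 - 1/(2*224)) + (6 + 105**2)) = 1/((-1092727 - 1/(2*224)) + (6 + 11025)) = 1/((-1092727 - 1*1/448) + 11031) = 1/((-1092727 - 1/448) + 11031) = 1/(-489541697/448 + 11031) = 1/(-484599809/448) = -448/484599809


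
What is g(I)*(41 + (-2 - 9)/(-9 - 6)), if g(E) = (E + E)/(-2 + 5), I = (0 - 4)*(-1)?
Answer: 5008/45 ≈ 111.29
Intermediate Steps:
I = 4 (I = -4*(-1) = 4)
g(E) = 2*E/3 (g(E) = (2*E)/3 = (2*E)*(⅓) = 2*E/3)
g(I)*(41 + (-2 - 9)/(-9 - 6)) = ((⅔)*4)*(41 + (-2 - 9)/(-9 - 6)) = 8*(41 - 11/(-15))/3 = 8*(41 - 11*(-1/15))/3 = 8*(41 + 11/15)/3 = (8/3)*(626/15) = 5008/45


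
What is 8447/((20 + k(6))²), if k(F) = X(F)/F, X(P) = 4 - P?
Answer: 76023/3481 ≈ 21.839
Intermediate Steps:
k(F) = (4 - F)/F
8447/((20 + k(6))²) = 8447/((20 + (4 - 1*6)/6)²) = 8447/((20 + (4 - 6)/6)²) = 8447/((20 + (⅙)*(-2))²) = 8447/((20 - ⅓)²) = 8447/((59/3)²) = 8447/(3481/9) = 8447*(9/3481) = 76023/3481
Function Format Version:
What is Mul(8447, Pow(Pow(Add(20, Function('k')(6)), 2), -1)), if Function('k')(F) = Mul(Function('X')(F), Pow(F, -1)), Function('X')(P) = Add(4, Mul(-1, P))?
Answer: Rational(76023, 3481) ≈ 21.839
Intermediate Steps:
Function('k')(F) = Mul(Pow(F, -1), Add(4, Mul(-1, F))) (Function('k')(F) = Mul(Add(4, Mul(-1, F)), Pow(F, -1)) = Mul(Pow(F, -1), Add(4, Mul(-1, F))))
Mul(8447, Pow(Pow(Add(20, Function('k')(6)), 2), -1)) = Mul(8447, Pow(Pow(Add(20, Mul(Pow(6, -1), Add(4, Mul(-1, 6)))), 2), -1)) = Mul(8447, Pow(Pow(Add(20, Mul(Rational(1, 6), Add(4, -6))), 2), -1)) = Mul(8447, Pow(Pow(Add(20, Mul(Rational(1, 6), -2)), 2), -1)) = Mul(8447, Pow(Pow(Add(20, Rational(-1, 3)), 2), -1)) = Mul(8447, Pow(Pow(Rational(59, 3), 2), -1)) = Mul(8447, Pow(Rational(3481, 9), -1)) = Mul(8447, Rational(9, 3481)) = Rational(76023, 3481)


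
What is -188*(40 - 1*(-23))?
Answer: -11844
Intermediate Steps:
-188*(40 - 1*(-23)) = -188*(40 + 23) = -188*63 = -11844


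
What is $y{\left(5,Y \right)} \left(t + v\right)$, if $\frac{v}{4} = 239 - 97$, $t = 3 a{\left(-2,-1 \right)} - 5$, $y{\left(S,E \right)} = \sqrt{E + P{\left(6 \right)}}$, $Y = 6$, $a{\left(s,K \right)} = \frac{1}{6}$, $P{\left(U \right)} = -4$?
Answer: $\frac{1127 \sqrt{2}}{2} \approx 796.91$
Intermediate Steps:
$a{\left(s,K \right)} = \frac{1}{6}$
$y{\left(S,E \right)} = \sqrt{-4 + E}$ ($y{\left(S,E \right)} = \sqrt{E - 4} = \sqrt{-4 + E}$)
$t = - \frac{9}{2}$ ($t = 3 \cdot \frac{1}{6} - 5 = \frac{1}{2} - 5 = - \frac{9}{2} \approx -4.5$)
$v = 568$ ($v = 4 \left(239 - 97\right) = 4 \cdot 142 = 568$)
$y{\left(5,Y \right)} \left(t + v\right) = \sqrt{-4 + 6} \left(- \frac{9}{2} + 568\right) = \sqrt{2} \cdot \frac{1127}{2} = \frac{1127 \sqrt{2}}{2}$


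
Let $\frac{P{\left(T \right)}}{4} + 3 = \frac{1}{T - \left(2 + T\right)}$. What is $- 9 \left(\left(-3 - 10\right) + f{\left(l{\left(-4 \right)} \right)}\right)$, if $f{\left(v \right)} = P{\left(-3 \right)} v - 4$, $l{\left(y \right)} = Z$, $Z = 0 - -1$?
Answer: $279$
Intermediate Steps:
$Z = 1$ ($Z = 0 + 1 = 1$)
$P{\left(T \right)} = -14$ ($P{\left(T \right)} = -12 + \frac{4}{T - \left(2 + T\right)} = -12 + \frac{4}{-2} = -12 + 4 \left(- \frac{1}{2}\right) = -12 - 2 = -14$)
$l{\left(y \right)} = 1$
$f{\left(v \right)} = -4 - 14 v$ ($f{\left(v \right)} = - 14 v - 4 = -4 - 14 v$)
$- 9 \left(\left(-3 - 10\right) + f{\left(l{\left(-4 \right)} \right)}\right) = - 9 \left(\left(-3 - 10\right) - 18\right) = - 9 \left(-13 - 18\right) = \left(-9\right) \left(-31\right) = 279$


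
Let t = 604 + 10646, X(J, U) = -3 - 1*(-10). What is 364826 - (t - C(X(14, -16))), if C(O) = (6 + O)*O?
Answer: 353667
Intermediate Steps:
X(J, U) = 7 (X(J, U) = -3 + 10 = 7)
C(O) = O*(6 + O)
t = 11250
364826 - (t - C(X(14, -16))) = 364826 - (11250 - 7*(6 + 7)) = 364826 - (11250 - 7*13) = 364826 - (11250 - 1*91) = 364826 - (11250 - 91) = 364826 - 1*11159 = 364826 - 11159 = 353667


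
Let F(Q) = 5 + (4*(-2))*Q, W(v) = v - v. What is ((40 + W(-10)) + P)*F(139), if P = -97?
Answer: 63099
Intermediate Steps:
W(v) = 0
F(Q) = 5 - 8*Q
((40 + W(-10)) + P)*F(139) = ((40 + 0) - 97)*(5 - 8*139) = (40 - 97)*(5 - 1112) = -57*(-1107) = 63099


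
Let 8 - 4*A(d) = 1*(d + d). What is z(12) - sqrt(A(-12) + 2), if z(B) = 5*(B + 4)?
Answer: 80 - sqrt(10) ≈ 76.838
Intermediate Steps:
A(d) = 2 - d/2 (A(d) = 2 - (d + d)/4 = 2 - 2*d/4 = 2 - d/2)
z(B) = 20 + 5*B (z(B) = 5*(4 + B) = 20 + 5*B)
z(12) - sqrt(A(-12) + 2) = (20 + 5*12) - sqrt((2 - 1/2*(-12)) + 2) = (20 + 60) - sqrt((2 + 6) + 2) = 80 - sqrt(8 + 2) = 80 - sqrt(10)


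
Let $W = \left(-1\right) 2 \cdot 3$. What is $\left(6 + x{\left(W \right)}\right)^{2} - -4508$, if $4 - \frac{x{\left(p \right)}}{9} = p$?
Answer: $13724$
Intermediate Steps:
$W = -6$ ($W = \left(-2\right) 3 = -6$)
$x{\left(p \right)} = 36 - 9 p$
$\left(6 + x{\left(W \right)}\right)^{2} - -4508 = \left(6 + \left(36 - -54\right)\right)^{2} - -4508 = \left(6 + \left(36 + 54\right)\right)^{2} + 4508 = \left(6 + 90\right)^{2} + 4508 = 96^{2} + 4508 = 9216 + 4508 = 13724$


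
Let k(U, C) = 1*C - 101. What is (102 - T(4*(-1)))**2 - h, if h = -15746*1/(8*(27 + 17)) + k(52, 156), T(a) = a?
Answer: 1975729/176 ≈ 11226.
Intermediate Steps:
k(U, C) = -101 + C (k(U, C) = C - 101 = -101 + C)
h = 1807/176 (h = -15746*1/(8*(27 + 17)) + (-101 + 156) = -15746/(44*8) + 55 = -15746/352 + 55 = -15746*1/352 + 55 = -7873/176 + 55 = 1807/176 ≈ 10.267)
(102 - T(4*(-1)))**2 - h = (102 - 4*(-1))**2 - 1*1807/176 = (102 - 1*(-4))**2 - 1807/176 = (102 + 4)**2 - 1807/176 = 106**2 - 1807/176 = 11236 - 1807/176 = 1975729/176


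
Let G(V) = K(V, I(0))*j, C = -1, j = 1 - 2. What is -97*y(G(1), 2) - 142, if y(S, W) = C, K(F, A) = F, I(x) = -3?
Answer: -45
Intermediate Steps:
j = -1
G(V) = -V (G(V) = V*(-1) = -V)
y(S, W) = -1
-97*y(G(1), 2) - 142 = -97*(-1) - 142 = 97 - 142 = -45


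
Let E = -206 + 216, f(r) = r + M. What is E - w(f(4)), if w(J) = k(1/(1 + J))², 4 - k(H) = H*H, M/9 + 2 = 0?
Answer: -170015/28561 ≈ -5.9527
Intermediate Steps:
M = -18 (M = -18 + 9*0 = -18 + 0 = -18)
f(r) = -18 + r (f(r) = r - 18 = -18 + r)
k(H) = 4 - H² (k(H) = 4 - H*H = 4 - H²)
w(J) = (4 - 1/(1 + J)²)² (w(J) = (4 - (1/(1 + J))²)² = (4 - 1/(1 + J)²)²)
E = 10
E - w(f(4)) = 10 - (1 - 4*(1 + (-18 + 4))²)²/(1 + (-18 + 4))⁴ = 10 - (1 - 4*(1 - 14)²)²/(1 - 14)⁴ = 10 - (1 - 4*(-13)²)²/(-13)⁴ = 10 - (1 - 4*169)²/28561 = 10 - (1 - 676)²/28561 = 10 - (-675)²/28561 = 10 - 455625/28561 = -170015/28561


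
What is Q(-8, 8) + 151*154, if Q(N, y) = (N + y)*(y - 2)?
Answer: 23254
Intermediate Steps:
Q(N, y) = (-2 + y)*(N + y) (Q(N, y) = (N + y)*(-2 + y) = (-2 + y)*(N + y))
Q(-8, 8) + 151*154 = (8**2 - 2*(-8) - 2*8 - 8*8) + 151*154 = (64 + 16 - 16 - 64) + 23254 = 0 + 23254 = 23254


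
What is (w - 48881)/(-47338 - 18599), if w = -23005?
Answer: 23962/21979 ≈ 1.0902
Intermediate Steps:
(w - 48881)/(-47338 - 18599) = (-23005 - 48881)/(-47338 - 18599) = -71886/(-65937) = -71886*(-1/65937) = 23962/21979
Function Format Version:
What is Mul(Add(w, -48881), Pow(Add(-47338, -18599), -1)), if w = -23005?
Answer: Rational(23962, 21979) ≈ 1.0902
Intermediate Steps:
Mul(Add(w, -48881), Pow(Add(-47338, -18599), -1)) = Mul(Add(-23005, -48881), Pow(Add(-47338, -18599), -1)) = Mul(-71886, Pow(-65937, -1)) = Mul(-71886, Rational(-1, 65937)) = Rational(23962, 21979)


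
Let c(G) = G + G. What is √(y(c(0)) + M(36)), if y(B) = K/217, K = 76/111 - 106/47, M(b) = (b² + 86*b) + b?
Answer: √5675028455024922/1132089 ≈ 66.543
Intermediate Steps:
M(b) = b² + 87*b
c(G) = 2*G
K = -8194/5217 (K = 76*(1/111) - 106*1/47 = 76/111 - 106/47 = -8194/5217 ≈ -1.5706)
y(B) = -8194/1132089 (y(B) = -8194/5217/217 = -8194/5217*1/217 = -8194/1132089)
√(y(c(0)) + M(36)) = √(-8194/1132089 + 36*(87 + 36)) = √(-8194/1132089 + 36*123) = √(-8194/1132089 + 4428) = √(5012881898/1132089) = √5675028455024922/1132089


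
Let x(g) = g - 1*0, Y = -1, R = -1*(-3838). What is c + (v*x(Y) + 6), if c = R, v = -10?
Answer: 3854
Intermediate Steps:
R = 3838
x(g) = g (x(g) = g + 0 = g)
c = 3838
c + (v*x(Y) + 6) = 3838 + (-10*(-1) + 6) = 3838 + (10 + 6) = 3838 + 16 = 3854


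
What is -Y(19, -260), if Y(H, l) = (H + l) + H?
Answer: 222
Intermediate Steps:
Y(H, l) = l + 2*H
-Y(19, -260) = -(-260 + 2*19) = -(-260 + 38) = -1*(-222) = 222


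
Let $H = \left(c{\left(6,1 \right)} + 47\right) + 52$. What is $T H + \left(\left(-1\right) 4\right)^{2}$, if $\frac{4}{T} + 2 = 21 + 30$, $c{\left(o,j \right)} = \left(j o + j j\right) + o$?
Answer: $\frac{176}{7} \approx 25.143$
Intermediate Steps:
$c{\left(o,j \right)} = o + j^{2} + j o$ ($c{\left(o,j \right)} = \left(j o + j^{2}\right) + o = \left(j^{2} + j o\right) + o = o + j^{2} + j o$)
$T = \frac{4}{49}$ ($T = \frac{4}{-2 + \left(21 + 30\right)} = \frac{4}{-2 + 51} = \frac{4}{49} \approx 0.081633$)
$H = 112$ ($H = \left(\left(6 + 1^{2} + 1 \cdot 6\right) + 47\right) + 52 = \left(\left(6 + 1 + 6\right) + 47\right) + 52 = \left(13 + 47\right) + 52 = 60 + 52 = 112$)
$T H + \left(\left(-1\right) 4\right)^{2} = \frac{4}{49} \cdot 112 + \left(\left(-1\right) 4\right)^{2} = \frac{64}{7} + \left(-4\right)^{2} = \frac{64}{7} + 16 = \frac{176}{7}$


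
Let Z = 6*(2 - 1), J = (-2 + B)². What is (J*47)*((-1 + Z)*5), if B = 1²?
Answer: 1175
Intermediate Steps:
B = 1
J = 1 (J = (-2 + 1)² = (-1)² = 1)
Z = 6 (Z = 6*1 = 6)
(J*47)*((-1 + Z)*5) = (1*47)*((-1 + 6)*5) = 47*(5*5) = 47*25 = 1175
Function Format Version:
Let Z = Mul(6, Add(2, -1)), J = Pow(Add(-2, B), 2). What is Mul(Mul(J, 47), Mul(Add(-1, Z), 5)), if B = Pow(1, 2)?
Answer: 1175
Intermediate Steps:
B = 1
J = 1 (J = Pow(Add(-2, 1), 2) = Pow(-1, 2) = 1)
Z = 6 (Z = Mul(6, 1) = 6)
Mul(Mul(J, 47), Mul(Add(-1, Z), 5)) = Mul(Mul(1, 47), Mul(Add(-1, 6), 5)) = Mul(47, Mul(5, 5)) = Mul(47, 25) = 1175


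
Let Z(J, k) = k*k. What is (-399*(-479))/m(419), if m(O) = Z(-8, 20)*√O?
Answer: 191121*√419/167600 ≈ 23.342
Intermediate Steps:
Z(J, k) = k²
m(O) = 400*√O (m(O) = 20²*√O = 400*√O)
(-399*(-479))/m(419) = (-399*(-479))/((400*√419)) = 191121*(√419/167600) = 191121*√419/167600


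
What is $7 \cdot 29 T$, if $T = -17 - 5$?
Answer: $-4466$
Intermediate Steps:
$T = -22$ ($T = -17 - 5 = -22$)
$7 \cdot 29 T = 7 \cdot 29 \left(-22\right) = 203 \left(-22\right) = -4466$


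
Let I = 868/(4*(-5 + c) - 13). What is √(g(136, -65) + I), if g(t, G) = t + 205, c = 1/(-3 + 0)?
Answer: √3349457/103 ≈ 17.768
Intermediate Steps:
c = -⅓ (c = 1/(-3) = -⅓ ≈ -0.33333)
g(t, G) = 205 + t
I = -2604/103 (I = 868/(4*(-5 - ⅓) - 13) = 868/(4*(-16/3) - 13) = 868/(-64/3 - 13) = 868/(-103/3) = -3/103*868 = -2604/103 ≈ -25.282)
√(g(136, -65) + I) = √((205 + 136) - 2604/103) = √(341 - 2604/103) = √(32519/103) = √3349457/103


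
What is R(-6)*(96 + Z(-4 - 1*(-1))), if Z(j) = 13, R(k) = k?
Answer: -654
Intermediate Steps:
R(-6)*(96 + Z(-4 - 1*(-1))) = -6*(96 + 13) = -6*109 = -654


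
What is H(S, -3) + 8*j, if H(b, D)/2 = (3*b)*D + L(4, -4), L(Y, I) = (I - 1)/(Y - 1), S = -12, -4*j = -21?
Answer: 764/3 ≈ 254.67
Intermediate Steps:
j = 21/4 (j = -¼*(-21) = 21/4 ≈ 5.2500)
L(Y, I) = (-1 + I)/(-1 + Y)
H(b, D) = -10/3 + 6*D*b (H(b, D) = 2*((3*b)*D + (-1 - 4)/(-1 + 4)) = 2*(3*D*b - 5/3) = 2*(-5/3 + 3*D*b) = -10/3 + 6*D*b)
H(S, -3) + 8*j = (-10/3 + 6*(-3)*(-12)) + 8*(21/4) = (-10/3 + 216) + 42 = 638/3 + 42 = 764/3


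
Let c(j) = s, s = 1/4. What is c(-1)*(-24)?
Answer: -6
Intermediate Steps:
s = ¼ ≈ 0.25000
c(j) = ¼
c(-1)*(-24) = (¼)*(-24) = -6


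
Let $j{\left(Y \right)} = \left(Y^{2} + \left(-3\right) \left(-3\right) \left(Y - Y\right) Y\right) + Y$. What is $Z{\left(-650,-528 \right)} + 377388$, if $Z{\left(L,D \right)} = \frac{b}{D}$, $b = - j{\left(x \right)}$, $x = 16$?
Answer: $\frac{12453821}{33} \approx 3.7739 \cdot 10^{5}$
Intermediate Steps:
$j{\left(Y \right)} = Y + Y^{2}$ ($j{\left(Y \right)} = \left(Y^{2} + 9 \cdot 0 Y\right) + Y = \left(Y^{2} + 0 Y\right) + Y = \left(Y^{2} + 0\right) + Y = Y^{2} + Y = Y + Y^{2}$)
$b = -272$ ($b = - 16 \left(1 + 16\right) = - 16 \cdot 17 = \left(-1\right) 272 = -272$)
$Z{\left(L,D \right)} = - \frac{272}{D}$
$Z{\left(-650,-528 \right)} + 377388 = - \frac{272}{-528} + 377388 = \left(-272\right) \left(- \frac{1}{528}\right) + 377388 = \frac{17}{33} + 377388 = \frac{12453821}{33}$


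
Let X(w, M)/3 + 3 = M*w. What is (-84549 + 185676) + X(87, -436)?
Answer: -12678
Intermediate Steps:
X(w, M) = -9 + 3*M*w (X(w, M) = -9 + 3*(M*w) = -9 + 3*M*w)
(-84549 + 185676) + X(87, -436) = (-84549 + 185676) + (-9 + 3*(-436)*87) = 101127 + (-9 - 113796) = 101127 - 113805 = -12678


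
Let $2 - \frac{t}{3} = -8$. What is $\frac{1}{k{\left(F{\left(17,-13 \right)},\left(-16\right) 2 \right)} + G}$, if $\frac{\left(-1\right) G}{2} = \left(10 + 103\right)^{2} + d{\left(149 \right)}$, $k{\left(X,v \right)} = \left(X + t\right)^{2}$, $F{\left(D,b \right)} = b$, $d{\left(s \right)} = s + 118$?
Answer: $- \frac{1}{25783} \approx -3.8785 \cdot 10^{-5}$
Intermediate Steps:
$t = 30$ ($t = 6 - -24 = 6 + 24 = 30$)
$d{\left(s \right)} = 118 + s$
$k{\left(X,v \right)} = \left(30 + X\right)^{2}$ ($k{\left(X,v \right)} = \left(X + 30\right)^{2} = \left(30 + X\right)^{2}$)
$G = -26072$ ($G = - 2 \left(\left(10 + 103\right)^{2} + \left(118 + 149\right)\right) = - 2 \left(113^{2} + 267\right) = - 2 \left(12769 + 267\right) = \left(-2\right) 13036 = -26072$)
$\frac{1}{k{\left(F{\left(17,-13 \right)},\left(-16\right) 2 \right)} + G} = \frac{1}{\left(30 - 13\right)^{2} - 26072} = \frac{1}{17^{2} - 26072} = \frac{1}{289 - 26072} = \frac{1}{-25783} = - \frac{1}{25783}$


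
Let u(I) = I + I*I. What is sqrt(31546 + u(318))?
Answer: 2*sqrt(33247) ≈ 364.68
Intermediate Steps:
u(I) = I + I**2
sqrt(31546 + u(318)) = sqrt(31546 + 318*(1 + 318)) = sqrt(31546 + 318*319) = sqrt(31546 + 101442) = sqrt(132988) = 2*sqrt(33247)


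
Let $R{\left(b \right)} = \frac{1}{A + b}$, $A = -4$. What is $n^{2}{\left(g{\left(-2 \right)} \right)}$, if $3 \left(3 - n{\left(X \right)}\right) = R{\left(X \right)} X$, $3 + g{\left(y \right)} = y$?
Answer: $\frac{5776}{729} \approx 7.9232$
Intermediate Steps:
$R{\left(b \right)} = \frac{1}{-4 + b}$
$g{\left(y \right)} = -3 + y$
$n{\left(X \right)} = 3 - \frac{X}{3 \left(-4 + X\right)}$ ($n{\left(X \right)} = 3 - \frac{\frac{1}{-4 + X} X}{3} = 3 - \frac{X \frac{1}{-4 + X}}{3} = 3 - \frac{X}{3 \left(-4 + X\right)}$)
$n^{2}{\left(g{\left(-2 \right)} \right)} = \left(\frac{4 \left(-9 + 2 \left(-3 - 2\right)\right)}{3 \left(-4 - 5\right)}\right)^{2} = \left(\frac{4 \left(-9 + 2 \left(-5\right)\right)}{3 \left(-4 - 5\right)}\right)^{2} = \left(\frac{4 \left(-9 - 10\right)}{3 \left(-9\right)}\right)^{2} = \left(\frac{4}{3} \left(- \frac{1}{9}\right) \left(-19\right)\right)^{2} = \left(\frac{76}{27}\right)^{2} = \frac{5776}{729}$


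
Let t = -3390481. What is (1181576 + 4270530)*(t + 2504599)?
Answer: -4829922567492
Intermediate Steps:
(1181576 + 4270530)*(t + 2504599) = (1181576 + 4270530)*(-3390481 + 2504599) = 5452106*(-885882) = -4829922567492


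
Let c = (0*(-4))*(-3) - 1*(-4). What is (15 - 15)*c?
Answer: 0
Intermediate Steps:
c = 4 (c = 0*(-3) + 4 = 0 + 4 = 4)
(15 - 15)*c = (15 - 15)*4 = 0*4 = 0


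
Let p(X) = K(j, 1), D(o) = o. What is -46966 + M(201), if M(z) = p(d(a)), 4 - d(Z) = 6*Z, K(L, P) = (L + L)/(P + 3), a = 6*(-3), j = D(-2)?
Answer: -46967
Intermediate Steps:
j = -2
a = -18
K(L, P) = 2*L/(3 + P) (K(L, P) = (2*L)/(3 + P) = 2*L/(3 + P))
d(Z) = 4 - 6*Z
p(X) = -1 (p(X) = 2*(-2)/(3 + 1) = 2*(-2)/4 = 2*(-2)*(¼) = -1)
M(z) = -1
-46966 + M(201) = -46966 - 1 = -46967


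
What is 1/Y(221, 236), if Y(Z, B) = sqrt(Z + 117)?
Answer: sqrt(2)/26 ≈ 0.054393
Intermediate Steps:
Y(Z, B) = sqrt(117 + Z)
1/Y(221, 236) = 1/(sqrt(117 + 221)) = 1/(sqrt(338)) = 1/(13*sqrt(2)) = sqrt(2)/26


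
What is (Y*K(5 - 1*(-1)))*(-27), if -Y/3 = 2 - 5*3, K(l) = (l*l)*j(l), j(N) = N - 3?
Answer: -113724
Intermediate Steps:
j(N) = -3 + N
K(l) = l**2*(-3 + l) (K(l) = (l*l)*(-3 + l) = l**2*(-3 + l))
Y = 39 (Y = -3*(2 - 5*3) = -3*(2 - 15) = -3*(-13) = 39)
(Y*K(5 - 1*(-1)))*(-27) = (39*((5 - 1*(-1))**2*(-3 + (5 - 1*(-1)))))*(-27) = (39*((5 + 1)**2*(-3 + (5 + 1))))*(-27) = (39*(6**2*(-3 + 6)))*(-27) = (39*(36*3))*(-27) = (39*108)*(-27) = 4212*(-27) = -113724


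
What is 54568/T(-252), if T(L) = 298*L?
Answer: -6821/9387 ≈ -0.72664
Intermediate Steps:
54568/T(-252) = 54568/((298*(-252))) = 54568/(-75096) = 54568*(-1/75096) = -6821/9387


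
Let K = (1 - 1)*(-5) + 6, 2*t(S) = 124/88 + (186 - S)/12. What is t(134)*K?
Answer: 379/22 ≈ 17.227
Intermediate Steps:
t(S) = 93/11 - S/24 (t(S) = (124/88 + (186 - S)/12)/2 = (124*(1/88) + (186 - S)*(1/12))/2 = (31/22 + (31/2 - S/12))/2 = (186/11 - S/12)/2 = 93/11 - S/24)
K = 6 (K = 0*(-5) + 6 = 0 + 6 = 6)
t(134)*K = (93/11 - 1/24*134)*6 = (93/11 - 67/12)*6 = (379/132)*6 = 379/22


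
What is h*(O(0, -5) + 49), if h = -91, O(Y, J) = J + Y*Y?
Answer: -4004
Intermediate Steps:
O(Y, J) = J + Y²
h*(O(0, -5) + 49) = -91*((-5 + 0²) + 49) = -91*((-5 + 0) + 49) = -91*(-5 + 49) = -91*44 = -4004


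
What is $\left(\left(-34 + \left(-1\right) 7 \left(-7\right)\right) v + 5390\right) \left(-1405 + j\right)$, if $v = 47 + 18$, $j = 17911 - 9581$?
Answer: $44077625$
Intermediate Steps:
$j = 8330$
$v = 65$
$\left(\left(-34 + \left(-1\right) 7 \left(-7\right)\right) v + 5390\right) \left(-1405 + j\right) = \left(\left(-34 + \left(-1\right) 7 \left(-7\right)\right) 65 + 5390\right) \left(-1405 + 8330\right) = \left(\left(-34 - -49\right) 65 + 5390\right) 6925 = \left(\left(-34 + 49\right) 65 + 5390\right) 6925 = \left(15 \cdot 65 + 5390\right) 6925 = \left(975 + 5390\right) 6925 = 6365 \cdot 6925 = 44077625$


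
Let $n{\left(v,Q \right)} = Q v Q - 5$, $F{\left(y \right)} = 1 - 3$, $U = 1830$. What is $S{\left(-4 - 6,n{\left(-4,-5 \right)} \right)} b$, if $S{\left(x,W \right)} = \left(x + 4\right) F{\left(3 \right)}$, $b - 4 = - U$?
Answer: $-21912$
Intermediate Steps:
$F{\left(y \right)} = -2$
$n{\left(v,Q \right)} = -5 + v Q^{2}$ ($n{\left(v,Q \right)} = v Q^{2} - 5 = -5 + v Q^{2}$)
$b = -1826$ ($b = 4 - 1830 = -1826$)
$S{\left(x,W \right)} = -8 - 2 x$ ($S{\left(x,W \right)} = \left(x + 4\right) \left(-2\right) = \left(4 + x\right) \left(-2\right) = -8 - 2 x$)
$S{\left(-4 - 6,n{\left(-4,-5 \right)} \right)} b = \left(-8 - 2 \left(-4 - 6\right)\right) \left(-1826\right) = \left(-8 - -20\right) \left(-1826\right) = \left(-8 + 20\right) \left(-1826\right) = 12 \left(-1826\right) = -21912$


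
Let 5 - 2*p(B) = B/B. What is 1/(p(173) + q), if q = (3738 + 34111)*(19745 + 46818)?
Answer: 1/2519342989 ≈ 3.9693e-10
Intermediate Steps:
p(B) = 2 (p(B) = 5/2 - B/(2*B) = 5/2 - ½*1 = 5/2 - ½ = 2)
q = 2519342987 (q = 37849*66563 = 2519342987)
1/(p(173) + q) = 1/(2 + 2519342987) = 1/2519342989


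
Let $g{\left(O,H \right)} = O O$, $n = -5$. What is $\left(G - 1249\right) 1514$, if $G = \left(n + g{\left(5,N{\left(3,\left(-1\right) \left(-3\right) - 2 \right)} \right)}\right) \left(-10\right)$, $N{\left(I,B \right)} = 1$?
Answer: $-2193786$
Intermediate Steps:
$g{\left(O,H \right)} = O^{2}$
$G = -200$ ($G = \left(-5 + 5^{2}\right) \left(-10\right) = \left(-5 + 25\right) \left(-10\right) = 20 \left(-10\right) = -200$)
$\left(G - 1249\right) 1514 = \left(-200 - 1249\right) 1514 = \left(-1449\right) 1514 = -2193786$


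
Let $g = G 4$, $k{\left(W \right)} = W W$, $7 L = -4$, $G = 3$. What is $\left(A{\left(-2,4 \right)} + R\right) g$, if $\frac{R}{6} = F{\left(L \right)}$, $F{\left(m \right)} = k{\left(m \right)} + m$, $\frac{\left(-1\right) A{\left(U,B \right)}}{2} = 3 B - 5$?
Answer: $- \frac{9096}{49} \approx -185.63$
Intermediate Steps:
$A{\left(U,B \right)} = 10 - 6 B$ ($A{\left(U,B \right)} = - 2 \left(3 B - 5\right) = - 2 \left(-5 + 3 B\right) = 10 - 6 B$)
$L = - \frac{4}{7}$ ($L = \frac{1}{7} \left(-4\right) = - \frac{4}{7} \approx -0.57143$)
$k{\left(W \right)} = W^{2}$
$g = 12$ ($g = 3 \cdot 4 = 12$)
$F{\left(m \right)} = m + m^{2}$ ($F{\left(m \right)} = m^{2} + m = m + m^{2}$)
$R = - \frac{72}{49}$ ($R = 6 \left(- \frac{4 \left(1 - \frac{4}{7}\right)}{7}\right) = 6 \left(\left(- \frac{4}{7}\right) \frac{3}{7}\right) = 6 \left(- \frac{12}{49}\right) = - \frac{72}{49} \approx -1.4694$)
$\left(A{\left(-2,4 \right)} + R\right) g = \left(\left(10 - 24\right) - \frac{72}{49}\right) 12 = \left(-14 - \frac{72}{49}\right) 12 = \left(- \frac{758}{49}\right) 12 = - \frac{9096}{49}$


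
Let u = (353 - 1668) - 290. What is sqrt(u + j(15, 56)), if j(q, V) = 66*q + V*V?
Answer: sqrt(2521) ≈ 50.210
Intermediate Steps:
j(q, V) = V**2 + 66*q (j(q, V) = 66*q + V**2 = V**2 + 66*q)
u = -1605 (u = -1315 - 290 = -1605)
sqrt(u + j(15, 56)) = sqrt(-1605 + (56**2 + 66*15)) = sqrt(-1605 + (3136 + 990)) = sqrt(-1605 + 4126) = sqrt(2521)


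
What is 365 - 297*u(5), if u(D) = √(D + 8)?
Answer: 365 - 297*√13 ≈ -705.85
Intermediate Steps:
u(D) = √(8 + D)
365 - 297*u(5) = 365 - 297*√(8 + 5) = 365 - 297*√13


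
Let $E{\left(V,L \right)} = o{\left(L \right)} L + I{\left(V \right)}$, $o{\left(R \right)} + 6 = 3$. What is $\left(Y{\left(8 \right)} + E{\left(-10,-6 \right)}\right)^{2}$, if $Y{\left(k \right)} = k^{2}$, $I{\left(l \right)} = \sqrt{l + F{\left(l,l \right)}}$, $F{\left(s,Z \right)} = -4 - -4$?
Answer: $\left(82 + i \sqrt{10}\right)^{2} \approx 6714.0 + 518.61 i$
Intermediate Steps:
$F{\left(s,Z \right)} = 0$ ($F{\left(s,Z \right)} = -4 + 4 = 0$)
$I{\left(l \right)} = \sqrt{l}$ ($I{\left(l \right)} = \sqrt{l + 0} = \sqrt{l}$)
$o{\left(R \right)} = -3$ ($o{\left(R \right)} = -6 + 3 = -3$)
$E{\left(V,L \right)} = \sqrt{V} - 3 L$ ($E{\left(V,L \right)} = - 3 L + \sqrt{V} = \sqrt{V} - 3 L$)
$\left(Y{\left(8 \right)} + E{\left(-10,-6 \right)}\right)^{2} = \left(8^{2} + \left(\sqrt{-10} - -18\right)\right)^{2} = \left(64 + \left(i \sqrt{10} + 18\right)\right)^{2} = \left(64 + \left(18 + i \sqrt{10}\right)\right)^{2} = \left(82 + i \sqrt{10}\right)^{2}$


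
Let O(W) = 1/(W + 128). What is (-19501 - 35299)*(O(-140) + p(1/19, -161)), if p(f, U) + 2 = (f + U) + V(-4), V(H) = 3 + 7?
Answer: 478006700/57 ≈ 8.3861e+6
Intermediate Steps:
V(H) = 10
O(W) = 1/(128 + W)
p(f, U) = 8 + U + f (p(f, U) = -2 + ((f + U) + 10) = -2 + ((U + f) + 10) = -2 + (10 + U + f) = 8 + U + f)
(-19501 - 35299)*(O(-140) + p(1/19, -161)) = (-19501 - 35299)*(1/(128 - 140) + (8 - 161 + 1/19)) = -54800*(1/(-12) + (8 - 161 + 1/19)) = -54800*(-1/12 - 2906/19) = -54800*(-34891/228) = 478006700/57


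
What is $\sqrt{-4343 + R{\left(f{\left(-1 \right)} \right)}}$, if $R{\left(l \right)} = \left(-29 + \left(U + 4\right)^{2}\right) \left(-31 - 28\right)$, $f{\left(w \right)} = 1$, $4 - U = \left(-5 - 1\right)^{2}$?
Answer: $6 i \sqrt{1358} \approx 221.11 i$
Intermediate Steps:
$U = -32$ ($U = 4 - \left(-5 - 1\right)^{2} = 4 - \left(-6\right)^{2} = 4 - 36 = -32$)
$R{\left(l \right)} = -44545$ ($R{\left(l \right)} = \left(-29 + \left(-32 + 4\right)^{2}\right) \left(-31 - 28\right) = \left(-29 + \left(-28\right)^{2}\right) \left(-59\right) = \left(-29 + 784\right) \left(-59\right) = 755 \left(-59\right) = -44545$)
$\sqrt{-4343 + R{\left(f{\left(-1 \right)} \right)}} = \sqrt{-4343 - 44545} = \sqrt{-48888} = 6 i \sqrt{1358}$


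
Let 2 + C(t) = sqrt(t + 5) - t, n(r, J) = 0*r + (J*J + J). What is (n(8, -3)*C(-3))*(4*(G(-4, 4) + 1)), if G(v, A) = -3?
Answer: -48 - 48*sqrt(2) ≈ -115.88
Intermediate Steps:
n(r, J) = J + J**2 (n(r, J) = 0 + (J**2 + J) = 0 + (J + J**2) = J + J**2)
C(t) = -2 + sqrt(5 + t) - t (C(t) = -2 + (sqrt(t + 5) - t) = -2 + (sqrt(5 + t) - t) = -2 + sqrt(5 + t) - t)
(n(8, -3)*C(-3))*(4*(G(-4, 4) + 1)) = ((-3*(1 - 3))*(-2 + sqrt(5 - 3) - 1*(-3)))*(4*(-3 + 1)) = ((-3*(-2))*(-2 + sqrt(2) + 3))*(4*(-2)) = (6*(1 + sqrt(2)))*(-8) = (6 + 6*sqrt(2))*(-8) = -48 - 48*sqrt(2)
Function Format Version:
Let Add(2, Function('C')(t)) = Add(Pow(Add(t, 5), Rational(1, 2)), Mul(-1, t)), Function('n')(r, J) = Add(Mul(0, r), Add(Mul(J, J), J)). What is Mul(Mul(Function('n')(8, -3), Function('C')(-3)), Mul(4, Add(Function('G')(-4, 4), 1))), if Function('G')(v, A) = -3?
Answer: Add(-48, Mul(-48, Pow(2, Rational(1, 2)))) ≈ -115.88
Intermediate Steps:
Function('n')(r, J) = Add(J, Pow(J, 2)) (Function('n')(r, J) = Add(0, Add(Pow(J, 2), J)) = Add(0, Add(J, Pow(J, 2))) = Add(J, Pow(J, 2)))
Function('C')(t) = Add(-2, Pow(Add(5, t), Rational(1, 2)), Mul(-1, t)) (Function('C')(t) = Add(-2, Add(Pow(Add(t, 5), Rational(1, 2)), Mul(-1, t))) = Add(-2, Add(Pow(Add(5, t), Rational(1, 2)), Mul(-1, t))) = Add(-2, Pow(Add(5, t), Rational(1, 2)), Mul(-1, t)))
Mul(Mul(Function('n')(8, -3), Function('C')(-3)), Mul(4, Add(Function('G')(-4, 4), 1))) = Mul(Mul(Mul(-3, Add(1, -3)), Add(-2, Pow(Add(5, -3), Rational(1, 2)), Mul(-1, -3))), Mul(4, Add(-3, 1))) = Mul(Mul(Mul(-3, -2), Add(-2, Pow(2, Rational(1, 2)), 3)), Mul(4, -2)) = Mul(Mul(6, Add(1, Pow(2, Rational(1, 2)))), -8) = Mul(Add(6, Mul(6, Pow(2, Rational(1, 2)))), -8) = Add(-48, Mul(-48, Pow(2, Rational(1, 2))))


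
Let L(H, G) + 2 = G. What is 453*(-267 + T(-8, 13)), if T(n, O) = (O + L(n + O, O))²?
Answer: 139977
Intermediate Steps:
L(H, G) = -2 + G
T(n, O) = (-2 + 2*O)² (T(n, O) = (O + (-2 + O))² = (-2 + 2*O)²)
453*(-267 + T(-8, 13)) = 453*(-267 + 4*(-1 + 13)²) = 453*(-267 + 4*12²) = 453*(-267 + 4*144) = 453*(-267 + 576) = 453*309 = 139977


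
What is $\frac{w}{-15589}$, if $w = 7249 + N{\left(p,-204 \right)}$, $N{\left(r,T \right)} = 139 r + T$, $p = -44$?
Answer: $- \frac{929}{15589} \approx -0.059593$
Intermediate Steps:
$N{\left(r,T \right)} = T + 139 r$
$w = 929$ ($w = 7249 + \left(-204 + 139 \left(-44\right)\right) = 7249 - 6320 = 929$)
$\frac{w}{-15589} = \frac{929}{-15589} = 929 \left(- \frac{1}{15589}\right) = - \frac{929}{15589}$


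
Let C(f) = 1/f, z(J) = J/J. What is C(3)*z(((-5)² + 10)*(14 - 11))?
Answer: ⅓ ≈ 0.33333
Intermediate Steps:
z(J) = 1
C(f) = 1/f
C(3)*z(((-5)² + 10)*(14 - 11)) = 1/3 = (⅓)*1 = ⅓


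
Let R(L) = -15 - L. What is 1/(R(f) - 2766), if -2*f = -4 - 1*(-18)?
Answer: -1/2774 ≈ -0.00036049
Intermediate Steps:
f = -7 (f = -(-4 - 1*(-18))/2 = -(-4 + 18)/2 = -½*14 = -7)
1/(R(f) - 2766) = 1/((-15 - 1*(-7)) - 2766) = 1/((-15 + 7) - 2766) = 1/(-8 - 2766) = 1/(-2774) = -1/2774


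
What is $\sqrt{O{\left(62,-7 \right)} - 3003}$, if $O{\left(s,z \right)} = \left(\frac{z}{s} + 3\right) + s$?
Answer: $\frac{i \sqrt{11294106}}{62} \approx 54.204 i$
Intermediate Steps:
$O{\left(s,z \right)} = 3 + s + \frac{z}{s}$ ($O{\left(s,z \right)} = \left(3 + \frac{z}{s}\right) + s = 3 + s + \frac{z}{s}$)
$\sqrt{O{\left(62,-7 \right)} - 3003} = \sqrt{\left(3 + 62 - \frac{7}{62}\right) - 3003} = \sqrt{\frac{4023}{62} - 3003} = \sqrt{- \frac{182163}{62}} = \frac{i \sqrt{11294106}}{62}$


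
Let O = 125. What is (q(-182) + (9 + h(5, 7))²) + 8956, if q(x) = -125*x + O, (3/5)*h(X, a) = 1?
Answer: 287503/9 ≈ 31945.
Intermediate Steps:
h(X, a) = 5/3 (h(X, a) = (5/3)*1 = 5/3)
q(x) = 125 - 125*x (q(x) = -125*x + 125 = 125 - 125*x)
(q(-182) + (9 + h(5, 7))²) + 8956 = ((125 - 125*(-182)) + (9 + 5/3)²) + 8956 = ((125 + 22750) + (32/3)²) + 8956 = (22875 + 1024/9) + 8956 = 206899/9 + 8956 = 287503/9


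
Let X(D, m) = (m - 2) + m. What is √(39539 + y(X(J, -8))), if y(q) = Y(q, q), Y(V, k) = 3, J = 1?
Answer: √39542 ≈ 198.85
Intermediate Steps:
X(D, m) = -2 + 2*m (X(D, m) = (-2 + m) + m = -2 + 2*m)
y(q) = 3
√(39539 + y(X(J, -8))) = √(39539 + 3) = √39542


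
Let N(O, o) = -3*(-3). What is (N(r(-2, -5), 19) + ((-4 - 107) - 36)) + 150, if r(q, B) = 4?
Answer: 12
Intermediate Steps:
N(O, o) = 9
(N(r(-2, -5), 19) + ((-4 - 107) - 36)) + 150 = (9 + ((-4 - 107) - 36)) + 150 = (9 + (-111 - 36)) + 150 = (9 - 147) + 150 = -138 + 150 = 12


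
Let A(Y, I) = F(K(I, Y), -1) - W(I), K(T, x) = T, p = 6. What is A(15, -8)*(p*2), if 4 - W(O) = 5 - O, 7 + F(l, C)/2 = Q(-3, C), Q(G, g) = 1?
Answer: -36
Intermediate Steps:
F(l, C) = -12 (F(l, C) = -14 + 2*1 = -14 + 2 = -12)
W(O) = -1 + O (W(O) = 4 - (5 - O) = 4 + (-5 + O) = -1 + O)
A(Y, I) = -11 - I (A(Y, I) = -12 - (-1 + I) = -12 + (1 - I) = -11 - I)
A(15, -8)*(p*2) = (-11 - 1*(-8))*(6*2) = (-11 + 8)*12 = -3*12 = -36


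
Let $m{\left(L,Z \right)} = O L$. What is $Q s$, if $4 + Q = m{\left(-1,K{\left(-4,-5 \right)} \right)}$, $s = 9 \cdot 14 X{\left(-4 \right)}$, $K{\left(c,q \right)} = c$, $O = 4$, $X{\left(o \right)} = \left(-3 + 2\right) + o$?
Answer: $5040$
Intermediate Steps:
$X{\left(o \right)} = -1 + o$
$m{\left(L,Z \right)} = 4 L$
$s = -630$ ($s = 9 \cdot 14 \left(-1 - 4\right) = 126 \left(-5\right) = -630$)
$Q = -8$ ($Q = -4 + 4 \left(-1\right) = -4 - 4 = -8$)
$Q s = \left(-8\right) \left(-630\right) = 5040$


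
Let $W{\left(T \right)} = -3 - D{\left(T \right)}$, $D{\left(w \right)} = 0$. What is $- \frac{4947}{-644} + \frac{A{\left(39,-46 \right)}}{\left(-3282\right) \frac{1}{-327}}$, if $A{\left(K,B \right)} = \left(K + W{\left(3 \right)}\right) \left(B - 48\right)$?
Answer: $- \frac{116065623}{352268} \approx -329.48$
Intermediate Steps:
$W{\left(T \right)} = -3$ ($W{\left(T \right)} = -3 - 0 = -3 + 0 = -3$)
$A{\left(K,B \right)} = \left(-48 + B\right) \left(-3 + K\right)$ ($A{\left(K,B \right)} = \left(K - 3\right) \left(B - 48\right) = \left(-3 + K\right) \left(-48 + B\right) = \left(-48 + B\right) \left(-3 + K\right)$)
$- \frac{4947}{-644} + \frac{A{\left(39,-46 \right)}}{\left(-3282\right) \frac{1}{-327}} = - \frac{4947}{-644} + \frac{144 - 1872 - -138 - 1794}{\left(-3282\right) \frac{1}{-327}} = \left(-4947\right) \left(- \frac{1}{644}\right) + \frac{144 - 1872 + 138 - 1794}{\left(-3282\right) \left(- \frac{1}{327}\right)} = \frac{4947}{644} - \frac{3384}{\frac{1094}{109}} = \frac{4947}{644} - \frac{184428}{547} = - \frac{116065623}{352268}$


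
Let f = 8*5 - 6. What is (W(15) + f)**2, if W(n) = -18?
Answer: 256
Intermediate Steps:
f = 34 (f = 40 - 6 = 34)
(W(15) + f)**2 = (-18 + 34)**2 = 16**2 = 256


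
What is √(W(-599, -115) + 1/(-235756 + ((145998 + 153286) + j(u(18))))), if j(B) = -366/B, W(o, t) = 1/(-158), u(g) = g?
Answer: I*√5720975489066/30102634 ≈ 0.079457*I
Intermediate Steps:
W(o, t) = -1/158
√(W(-599, -115) + 1/(-235756 + ((145998 + 153286) + j(u(18))))) = √(-1/158 + 1/(-235756 + ((145998 + 153286) - 366/18))) = √(-1/158 + 1/(-235756 + (299284 - 366*1/18))) = √(-1/158 + 1/(-235756 + (299284 - 61/3))) = √(-1/158 + 1/(-235756 + 897791/3)) = √(-1/158 + 1/(190523/3)) = √(-1/158 + 3/190523) = √(-190049/30102634) = I*√5720975489066/30102634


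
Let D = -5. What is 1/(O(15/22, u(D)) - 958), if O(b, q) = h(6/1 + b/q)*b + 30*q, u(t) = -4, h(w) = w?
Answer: -1936/2079313 ≈ -0.00093108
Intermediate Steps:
O(b, q) = 30*q + b*(6 + b/q) (O(b, q) = (6/1 + b/q)*b + 30*q = (6*1 + b/q)*b + 30*q = (6 + b/q)*b + 30*q = b*(6 + b/q) + 30*q = 30*q + b*(6 + b/q))
1/(O(15/22, u(D)) - 958) = 1/((6*(15/22) + 30*(-4) + (15/22)**2/(-4)) - 958) = 1/((6*(15*(1/22)) - 120 + (15*(1/22))**2*(-1/4)) - 958) = 1/((6*(15/22) - 120 + (15/22)**2*(-1/4)) - 958) = 1/((45/11 - 120 + (225/484)*(-1/4)) - 958) = 1/((45/11 - 120 - 225/1936) - 958) = 1/(-224625/1936 - 958) = 1/(-2079313/1936) = -1936/2079313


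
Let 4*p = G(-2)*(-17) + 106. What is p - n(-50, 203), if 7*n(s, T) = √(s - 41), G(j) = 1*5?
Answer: 21/4 - I*√91/7 ≈ 5.25 - 1.3628*I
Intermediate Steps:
G(j) = 5
p = 21/4 (p = (5*(-17) + 106)/4 = (-85 + 106)/4 = (¼)*21 = 21/4 ≈ 5.2500)
n(s, T) = √(-41 + s)/7 (n(s, T) = √(s - 41)/7 = √(-41 + s)/7)
p - n(-50, 203) = 21/4 - √(-41 - 50)/7 = 21/4 - √(-91)/7 = 21/4 - I*√91/7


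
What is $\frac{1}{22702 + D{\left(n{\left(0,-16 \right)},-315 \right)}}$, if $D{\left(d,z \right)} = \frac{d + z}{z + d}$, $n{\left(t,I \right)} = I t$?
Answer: $\frac{1}{22703} \approx 4.4047 \cdot 10^{-5}$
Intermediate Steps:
$D{\left(d,z \right)} = 1$ ($D{\left(d,z \right)} = \frac{d + z}{d + z} = 1$)
$\frac{1}{22702 + D{\left(n{\left(0,-16 \right)},-315 \right)}} = \frac{1}{22702 + 1} = \frac{1}{22703}$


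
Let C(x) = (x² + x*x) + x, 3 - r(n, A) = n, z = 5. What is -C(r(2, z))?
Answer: -3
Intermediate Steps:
r(n, A) = 3 - n
C(x) = x + 2*x² (C(x) = (x² + x²) + x = 2*x² + x = x + 2*x²)
-C(r(2, z)) = -(3 - 1*2)*(1 + 2*(3 - 1*2)) = -(3 - 2)*(1 + 2*(3 - 2)) = -(1 + 2*1) = -(1 + 2) = -3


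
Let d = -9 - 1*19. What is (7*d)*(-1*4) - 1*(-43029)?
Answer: 43813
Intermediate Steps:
d = -28 (d = -9 - 19 = -28)
(7*d)*(-1*4) - 1*(-43029) = (7*(-28))*(-1*4) - 1*(-43029) = -196*(-4) + 43029 = 784 + 43029 = 43813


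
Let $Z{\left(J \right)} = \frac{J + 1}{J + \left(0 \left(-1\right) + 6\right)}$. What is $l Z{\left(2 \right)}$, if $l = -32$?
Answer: $-12$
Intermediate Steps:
$Z{\left(J \right)} = \frac{1 + J}{6 + J}$ ($Z{\left(J \right)} = \frac{1 + J}{J + \left(0 + 6\right)} = \frac{1 + J}{J + 6} = \frac{1 + J}{6 + J}$)
$l Z{\left(2 \right)} = - 32 \frac{1 + 2}{6 + 2} = - 32 \cdot \frac{1}{8} \cdot 3 = \left(-32\right) \frac{3}{8} = -12$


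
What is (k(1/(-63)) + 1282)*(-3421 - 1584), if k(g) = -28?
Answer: -6276270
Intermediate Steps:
(k(1/(-63)) + 1282)*(-3421 - 1584) = (-28 + 1282)*(-3421 - 1584) = 1254*(-5005) = -6276270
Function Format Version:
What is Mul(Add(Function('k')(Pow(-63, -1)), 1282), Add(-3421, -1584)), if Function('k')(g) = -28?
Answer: -6276270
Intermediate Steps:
Mul(Add(Function('k')(Pow(-63, -1)), 1282), Add(-3421, -1584)) = Mul(Add(-28, 1282), Add(-3421, -1584)) = Mul(1254, -5005) = -6276270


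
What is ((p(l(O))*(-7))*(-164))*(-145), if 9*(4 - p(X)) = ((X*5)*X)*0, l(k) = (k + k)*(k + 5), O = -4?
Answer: -665840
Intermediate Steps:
l(k) = 2*k*(5 + k) (l(k) = (2*k)*(5 + k) = 2*k*(5 + k))
p(X) = 4 (p(X) = 4 - (X*5)*X*0/9 = 4 - (5*X)*X*0/9 = 4 - 5*X²*0/9 = 4 - ⅑*0 = 4 + 0 = 4)
((p(l(O))*(-7))*(-164))*(-145) = ((4*(-7))*(-164))*(-145) = -28*(-164)*(-145) = 4592*(-145) = -665840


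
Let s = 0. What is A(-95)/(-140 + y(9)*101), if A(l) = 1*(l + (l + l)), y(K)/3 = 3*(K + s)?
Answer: -285/8041 ≈ -0.035443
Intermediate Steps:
y(K) = 9*K (y(K) = 3*(3*(K + 0)) = 3*(3*K) = 9*K)
A(l) = 3*l (A(l) = 1*(l + 2*l) = 1*(3*l) = 3*l)
A(-95)/(-140 + y(9)*101) = (3*(-95))/(-140 + (9*9)*101) = -285/(-140 + 81*101) = -285/(-140 + 8181) = -285/8041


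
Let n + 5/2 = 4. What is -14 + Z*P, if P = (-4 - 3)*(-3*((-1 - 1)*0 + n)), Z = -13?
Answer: -847/2 ≈ -423.50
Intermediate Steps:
n = 3/2 (n = -5/2 + 4 = 3/2 ≈ 1.5000)
P = 63/2 (P = (-4 - 3)*(-3*((-1 - 1)*0 + 3/2)) = -(-21)*(-2*0 + 3/2) = -(-21)*(0 + 3/2) = -(-21)*3/2 = -7*(-9/2) = 63/2 ≈ 31.500)
-14 + Z*P = -14 - 13*63/2 = -14 - 819/2 = -847/2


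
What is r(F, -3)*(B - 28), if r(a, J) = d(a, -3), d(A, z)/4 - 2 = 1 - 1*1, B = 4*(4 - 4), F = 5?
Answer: -224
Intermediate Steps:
B = 0 (B = 4*0 = 0)
d(A, z) = 8 (d(A, z) = 8 + 4*(1 - 1*1) = 8 + 4*(1 - 1) = 8 + 4*0 = 8 + 0 = 8)
r(a, J) = 8
r(F, -3)*(B - 28) = 8*(0 - 28) = 8*(-28) = -224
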